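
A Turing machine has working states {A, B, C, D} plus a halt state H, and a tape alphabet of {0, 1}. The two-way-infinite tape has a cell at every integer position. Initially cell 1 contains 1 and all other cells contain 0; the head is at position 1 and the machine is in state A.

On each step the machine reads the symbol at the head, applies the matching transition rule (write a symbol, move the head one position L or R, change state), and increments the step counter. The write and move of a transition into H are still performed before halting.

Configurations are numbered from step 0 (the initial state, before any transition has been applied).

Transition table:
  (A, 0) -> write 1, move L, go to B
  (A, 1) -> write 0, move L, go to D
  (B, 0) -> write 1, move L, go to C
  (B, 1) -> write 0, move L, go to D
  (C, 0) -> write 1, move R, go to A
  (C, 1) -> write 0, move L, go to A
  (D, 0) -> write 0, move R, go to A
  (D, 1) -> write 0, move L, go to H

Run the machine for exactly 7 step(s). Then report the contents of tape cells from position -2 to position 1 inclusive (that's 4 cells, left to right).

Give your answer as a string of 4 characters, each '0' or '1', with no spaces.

Answer: 0001

Derivation:
Step 1: in state A at pos 1, read 1 -> (A,1)->write 0,move L,goto D. Now: state=D, head=0, tape[-1..2]=0000 (head:  ^)
Step 2: in state D at pos 0, read 0 -> (D,0)->write 0,move R,goto A. Now: state=A, head=1, tape[-1..2]=0000 (head:   ^)
Step 3: in state A at pos 1, read 0 -> (A,0)->write 1,move L,goto B. Now: state=B, head=0, tape[-1..2]=0010 (head:  ^)
Step 4: in state B at pos 0, read 0 -> (B,0)->write 1,move L,goto C. Now: state=C, head=-1, tape[-2..2]=00110 (head:  ^)
Step 5: in state C at pos -1, read 0 -> (C,0)->write 1,move R,goto A. Now: state=A, head=0, tape[-2..2]=01110 (head:   ^)
Step 6: in state A at pos 0, read 1 -> (A,1)->write 0,move L,goto D. Now: state=D, head=-1, tape[-2..2]=01010 (head:  ^)
Step 7: in state D at pos -1, read 1 -> (D,1)->write 0,move L,goto H. Now: state=H, head=-2, tape[-3..2]=000010 (head:  ^)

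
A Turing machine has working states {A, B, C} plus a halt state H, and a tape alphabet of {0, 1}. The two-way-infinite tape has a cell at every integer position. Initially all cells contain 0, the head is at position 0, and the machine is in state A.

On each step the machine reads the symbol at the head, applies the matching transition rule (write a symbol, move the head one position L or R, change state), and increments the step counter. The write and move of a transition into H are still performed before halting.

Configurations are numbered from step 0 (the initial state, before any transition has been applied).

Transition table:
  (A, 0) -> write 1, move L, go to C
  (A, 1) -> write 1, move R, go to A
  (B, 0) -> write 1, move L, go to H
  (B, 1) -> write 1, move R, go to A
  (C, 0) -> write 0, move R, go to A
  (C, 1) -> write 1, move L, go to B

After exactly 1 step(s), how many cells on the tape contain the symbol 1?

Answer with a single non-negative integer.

Answer: 1

Derivation:
Step 1: in state A at pos 0, read 0 -> (A,0)->write 1,move L,goto C. Now: state=C, head=-1, tape[-2..1]=0010 (head:  ^)
Cells containing 1 after step 1: {0} -> 1 cell(s)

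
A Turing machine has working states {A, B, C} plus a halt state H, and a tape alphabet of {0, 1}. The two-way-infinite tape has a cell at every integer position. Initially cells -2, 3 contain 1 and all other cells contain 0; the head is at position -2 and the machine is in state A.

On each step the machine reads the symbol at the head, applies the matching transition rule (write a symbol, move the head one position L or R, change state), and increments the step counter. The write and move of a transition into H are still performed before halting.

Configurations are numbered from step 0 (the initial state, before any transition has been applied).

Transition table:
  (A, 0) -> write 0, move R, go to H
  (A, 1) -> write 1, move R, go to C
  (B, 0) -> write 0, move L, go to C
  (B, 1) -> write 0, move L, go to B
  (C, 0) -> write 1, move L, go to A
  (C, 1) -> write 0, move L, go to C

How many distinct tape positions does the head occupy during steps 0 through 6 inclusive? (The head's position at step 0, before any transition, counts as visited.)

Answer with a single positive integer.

Answer: 4

Derivation:
Step 1: in state A at pos -2, read 1 -> (A,1)->write 1,move R,goto C. Now: state=C, head=-1, tape[-3..4]=01000010 (head:   ^)
Step 2: in state C at pos -1, read 0 -> (C,0)->write 1,move L,goto A. Now: state=A, head=-2, tape[-3..4]=01100010 (head:  ^)
Step 3: in state A at pos -2, read 1 -> (A,1)->write 1,move R,goto C. Now: state=C, head=-1, tape[-3..4]=01100010 (head:   ^)
Step 4: in state C at pos -1, read 1 -> (C,1)->write 0,move L,goto C. Now: state=C, head=-2, tape[-3..4]=01000010 (head:  ^)
Step 5: in state C at pos -2, read 1 -> (C,1)->write 0,move L,goto C. Now: state=C, head=-3, tape[-4..4]=000000010 (head:  ^)
Step 6: in state C at pos -3, read 0 -> (C,0)->write 1,move L,goto A. Now: state=A, head=-4, tape[-5..4]=0010000010 (head:  ^)
Head positions at steps 0..6: starting at -2, distinct positions visited = {-4, -3, -2, -1} -> 4 position(s)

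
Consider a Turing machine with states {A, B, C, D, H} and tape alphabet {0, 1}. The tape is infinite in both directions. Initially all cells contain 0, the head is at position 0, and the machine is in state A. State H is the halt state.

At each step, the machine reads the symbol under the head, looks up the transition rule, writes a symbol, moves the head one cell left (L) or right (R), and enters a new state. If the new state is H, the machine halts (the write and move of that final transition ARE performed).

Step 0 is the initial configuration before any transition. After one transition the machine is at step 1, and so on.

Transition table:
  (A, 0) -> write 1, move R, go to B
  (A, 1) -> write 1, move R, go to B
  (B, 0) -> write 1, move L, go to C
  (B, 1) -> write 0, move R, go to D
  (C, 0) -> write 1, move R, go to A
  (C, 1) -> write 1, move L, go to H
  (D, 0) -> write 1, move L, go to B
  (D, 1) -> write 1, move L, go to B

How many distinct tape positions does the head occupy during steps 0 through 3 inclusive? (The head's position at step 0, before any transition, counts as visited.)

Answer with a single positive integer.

Answer: 3

Derivation:
Step 1: in state A at pos 0, read 0 -> (A,0)->write 1,move R,goto B. Now: state=B, head=1, tape[-1..2]=0100 (head:   ^)
Step 2: in state B at pos 1, read 0 -> (B,0)->write 1,move L,goto C. Now: state=C, head=0, tape[-1..2]=0110 (head:  ^)
Step 3: in state C at pos 0, read 1 -> (C,1)->write 1,move L,goto H. Now: state=H, head=-1, tape[-2..2]=00110 (head:  ^)
Head positions at steps 0..3: starting at 0, distinct positions visited = {-1, 0, 1} -> 3 position(s)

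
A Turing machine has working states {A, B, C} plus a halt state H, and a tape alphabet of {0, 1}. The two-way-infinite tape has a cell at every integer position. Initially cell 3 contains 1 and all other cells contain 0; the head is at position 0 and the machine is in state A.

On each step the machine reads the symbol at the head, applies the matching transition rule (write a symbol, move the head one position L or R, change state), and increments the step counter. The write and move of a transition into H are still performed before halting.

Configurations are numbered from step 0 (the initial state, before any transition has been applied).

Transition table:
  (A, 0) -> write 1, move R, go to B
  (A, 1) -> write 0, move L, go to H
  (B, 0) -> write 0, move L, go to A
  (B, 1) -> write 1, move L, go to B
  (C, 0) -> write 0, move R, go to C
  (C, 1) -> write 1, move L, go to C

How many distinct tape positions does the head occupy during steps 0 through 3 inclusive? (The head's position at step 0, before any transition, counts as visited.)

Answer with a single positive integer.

Step 1: in state A at pos 0, read 0 -> (A,0)->write 1,move R,goto B. Now: state=B, head=1, tape[-1..4]=010010 (head:   ^)
Step 2: in state B at pos 1, read 0 -> (B,0)->write 0,move L,goto A. Now: state=A, head=0, tape[-1..4]=010010 (head:  ^)
Step 3: in state A at pos 0, read 1 -> (A,1)->write 0,move L,goto H. Now: state=H, head=-1, tape[-2..4]=0000010 (head:  ^)
Head positions at steps 0..3: starting at 0, distinct positions visited = {-1, 0, 1} -> 3 position(s)

Answer: 3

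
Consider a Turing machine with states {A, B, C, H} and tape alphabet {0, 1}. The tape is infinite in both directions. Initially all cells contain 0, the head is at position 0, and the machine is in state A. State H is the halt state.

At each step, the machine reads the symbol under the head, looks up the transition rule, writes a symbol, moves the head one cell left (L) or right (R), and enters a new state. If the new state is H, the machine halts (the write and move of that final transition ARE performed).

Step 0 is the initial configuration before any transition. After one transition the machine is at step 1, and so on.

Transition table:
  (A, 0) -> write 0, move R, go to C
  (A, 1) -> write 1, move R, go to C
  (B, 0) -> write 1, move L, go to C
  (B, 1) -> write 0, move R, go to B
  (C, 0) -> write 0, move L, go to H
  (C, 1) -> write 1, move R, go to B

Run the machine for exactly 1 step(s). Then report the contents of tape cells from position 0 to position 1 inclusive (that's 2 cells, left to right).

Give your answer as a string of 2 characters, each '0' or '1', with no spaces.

Step 1: in state A at pos 0, read 0 -> (A,0)->write 0,move R,goto C. Now: state=C, head=1, tape[-1..2]=0000 (head:   ^)

Answer: 00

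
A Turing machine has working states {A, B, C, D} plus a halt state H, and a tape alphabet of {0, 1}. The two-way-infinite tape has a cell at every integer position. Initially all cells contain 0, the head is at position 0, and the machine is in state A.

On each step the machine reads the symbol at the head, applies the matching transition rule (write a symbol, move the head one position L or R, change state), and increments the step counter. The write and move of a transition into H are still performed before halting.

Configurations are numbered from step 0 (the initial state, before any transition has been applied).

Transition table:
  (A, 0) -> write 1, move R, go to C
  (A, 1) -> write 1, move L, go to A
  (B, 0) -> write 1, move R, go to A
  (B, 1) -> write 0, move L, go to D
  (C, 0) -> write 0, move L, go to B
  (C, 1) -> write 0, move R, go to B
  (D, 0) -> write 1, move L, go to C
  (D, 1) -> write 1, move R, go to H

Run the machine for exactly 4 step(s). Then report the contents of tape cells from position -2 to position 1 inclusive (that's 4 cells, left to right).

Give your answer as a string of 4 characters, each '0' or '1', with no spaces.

Step 1: in state A at pos 0, read 0 -> (A,0)->write 1,move R,goto C. Now: state=C, head=1, tape[-1..2]=0100 (head:   ^)
Step 2: in state C at pos 1, read 0 -> (C,0)->write 0,move L,goto B. Now: state=B, head=0, tape[-1..2]=0100 (head:  ^)
Step 3: in state B at pos 0, read 1 -> (B,1)->write 0,move L,goto D. Now: state=D, head=-1, tape[-2..2]=00000 (head:  ^)
Step 4: in state D at pos -1, read 0 -> (D,0)->write 1,move L,goto C. Now: state=C, head=-2, tape[-3..2]=001000 (head:  ^)

Answer: 0100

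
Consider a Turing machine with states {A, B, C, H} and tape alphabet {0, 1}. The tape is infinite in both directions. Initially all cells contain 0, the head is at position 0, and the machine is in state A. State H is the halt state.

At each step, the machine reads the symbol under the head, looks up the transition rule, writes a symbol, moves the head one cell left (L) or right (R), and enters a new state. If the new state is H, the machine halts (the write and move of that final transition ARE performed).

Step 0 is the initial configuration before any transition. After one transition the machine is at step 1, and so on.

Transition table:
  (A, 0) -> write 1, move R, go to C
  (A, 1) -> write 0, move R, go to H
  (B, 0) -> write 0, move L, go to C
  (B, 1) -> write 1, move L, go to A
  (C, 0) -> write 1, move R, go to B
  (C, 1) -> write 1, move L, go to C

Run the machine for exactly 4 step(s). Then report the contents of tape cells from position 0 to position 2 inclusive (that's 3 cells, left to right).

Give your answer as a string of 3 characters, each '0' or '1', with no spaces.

Step 1: in state A at pos 0, read 0 -> (A,0)->write 1,move R,goto C. Now: state=C, head=1, tape[-1..2]=0100 (head:   ^)
Step 2: in state C at pos 1, read 0 -> (C,0)->write 1,move R,goto B. Now: state=B, head=2, tape[-1..3]=01100 (head:    ^)
Step 3: in state B at pos 2, read 0 -> (B,0)->write 0,move L,goto C. Now: state=C, head=1, tape[-1..3]=01100 (head:   ^)
Step 4: in state C at pos 1, read 1 -> (C,1)->write 1,move L,goto C. Now: state=C, head=0, tape[-1..3]=01100 (head:  ^)

Answer: 110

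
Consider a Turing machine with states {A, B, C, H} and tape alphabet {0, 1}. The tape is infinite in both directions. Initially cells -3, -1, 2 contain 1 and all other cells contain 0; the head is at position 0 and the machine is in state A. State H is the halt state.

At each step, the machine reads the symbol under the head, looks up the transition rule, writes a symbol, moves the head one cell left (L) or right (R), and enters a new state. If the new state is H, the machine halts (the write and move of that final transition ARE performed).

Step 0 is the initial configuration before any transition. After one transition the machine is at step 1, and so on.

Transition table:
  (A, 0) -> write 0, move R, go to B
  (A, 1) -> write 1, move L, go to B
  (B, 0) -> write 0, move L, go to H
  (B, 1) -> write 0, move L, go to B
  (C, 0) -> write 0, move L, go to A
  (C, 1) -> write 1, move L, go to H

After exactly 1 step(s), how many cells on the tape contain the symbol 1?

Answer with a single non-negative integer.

Step 1: in state A at pos 0, read 0 -> (A,0)->write 0,move R,goto B. Now: state=B, head=1, tape[-4..3]=01010010 (head:      ^)
Cells containing 1 after step 1: {-3, -1, 2} -> 3 cell(s)

Answer: 3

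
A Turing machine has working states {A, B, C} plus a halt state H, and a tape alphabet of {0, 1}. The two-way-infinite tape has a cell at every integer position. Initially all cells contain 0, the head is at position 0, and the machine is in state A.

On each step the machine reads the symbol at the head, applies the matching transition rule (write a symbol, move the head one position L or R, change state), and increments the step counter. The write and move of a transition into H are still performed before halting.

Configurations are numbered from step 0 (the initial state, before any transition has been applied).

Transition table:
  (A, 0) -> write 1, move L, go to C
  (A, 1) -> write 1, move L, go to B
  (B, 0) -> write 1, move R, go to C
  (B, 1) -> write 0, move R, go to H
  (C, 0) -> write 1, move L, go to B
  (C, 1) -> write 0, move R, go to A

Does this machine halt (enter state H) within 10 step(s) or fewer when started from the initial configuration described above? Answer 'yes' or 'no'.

Step 1: in state A at pos 0, read 0 -> (A,0)->write 1,move L,goto C. Now: state=C, head=-1, tape[-2..1]=0010 (head:  ^)
Step 2: in state C at pos -1, read 0 -> (C,0)->write 1,move L,goto B. Now: state=B, head=-2, tape[-3..1]=00110 (head:  ^)
Step 3: in state B at pos -2, read 0 -> (B,0)->write 1,move R,goto C. Now: state=C, head=-1, tape[-3..1]=01110 (head:   ^)
Step 4: in state C at pos -1, read 1 -> (C,1)->write 0,move R,goto A. Now: state=A, head=0, tape[-3..1]=01010 (head:    ^)
Step 5: in state A at pos 0, read 1 -> (A,1)->write 1,move L,goto B. Now: state=B, head=-1, tape[-3..1]=01010 (head:   ^)
Step 6: in state B at pos -1, read 0 -> (B,0)->write 1,move R,goto C. Now: state=C, head=0, tape[-3..1]=01110 (head:    ^)
Step 7: in state C at pos 0, read 1 -> (C,1)->write 0,move R,goto A. Now: state=A, head=1, tape[-3..2]=011000 (head:     ^)
Step 8: in state A at pos 1, read 0 -> (A,0)->write 1,move L,goto C. Now: state=C, head=0, tape[-3..2]=011010 (head:    ^)
Step 9: in state C at pos 0, read 0 -> (C,0)->write 1,move L,goto B. Now: state=B, head=-1, tape[-3..2]=011110 (head:   ^)
Step 10: in state B at pos -1, read 1 -> (B,1)->write 0,move R,goto H. Now: state=H, head=0, tape[-3..2]=010110 (head:    ^)
State H reached at step 10; 10 <= 10 -> yes

Answer: yes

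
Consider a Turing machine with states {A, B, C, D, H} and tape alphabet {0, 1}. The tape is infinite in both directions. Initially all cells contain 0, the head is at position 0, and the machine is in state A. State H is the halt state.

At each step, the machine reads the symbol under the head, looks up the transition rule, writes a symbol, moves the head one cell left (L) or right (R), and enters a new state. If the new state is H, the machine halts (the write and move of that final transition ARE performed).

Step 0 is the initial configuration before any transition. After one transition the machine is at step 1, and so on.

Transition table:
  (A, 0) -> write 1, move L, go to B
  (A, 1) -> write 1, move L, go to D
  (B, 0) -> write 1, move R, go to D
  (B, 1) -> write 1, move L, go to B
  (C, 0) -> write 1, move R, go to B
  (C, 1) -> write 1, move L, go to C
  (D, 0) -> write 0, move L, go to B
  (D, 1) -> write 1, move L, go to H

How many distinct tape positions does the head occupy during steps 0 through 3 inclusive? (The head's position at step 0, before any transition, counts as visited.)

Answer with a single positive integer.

Step 1: in state A at pos 0, read 0 -> (A,0)->write 1,move L,goto B. Now: state=B, head=-1, tape[-2..1]=0010 (head:  ^)
Step 2: in state B at pos -1, read 0 -> (B,0)->write 1,move R,goto D. Now: state=D, head=0, tape[-2..1]=0110 (head:   ^)
Step 3: in state D at pos 0, read 1 -> (D,1)->write 1,move L,goto H. Now: state=H, head=-1, tape[-2..1]=0110 (head:  ^)
Head positions at steps 0..3: starting at 0, distinct positions visited = {-1, 0} -> 2 position(s)

Answer: 2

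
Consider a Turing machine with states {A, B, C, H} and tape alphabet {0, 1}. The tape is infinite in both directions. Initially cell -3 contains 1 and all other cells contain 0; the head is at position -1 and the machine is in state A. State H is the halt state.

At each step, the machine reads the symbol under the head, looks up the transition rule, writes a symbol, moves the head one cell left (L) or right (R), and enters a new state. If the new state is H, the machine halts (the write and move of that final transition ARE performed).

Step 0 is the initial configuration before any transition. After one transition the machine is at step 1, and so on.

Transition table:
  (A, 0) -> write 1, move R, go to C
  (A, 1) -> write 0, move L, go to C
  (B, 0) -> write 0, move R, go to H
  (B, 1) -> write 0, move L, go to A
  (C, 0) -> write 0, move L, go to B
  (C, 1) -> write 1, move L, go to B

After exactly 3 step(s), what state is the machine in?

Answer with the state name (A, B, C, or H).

Answer: A

Derivation:
Step 1: in state A at pos -1, read 0 -> (A,0)->write 1,move R,goto C. Now: state=C, head=0, tape[-4..1]=010100 (head:     ^)
Step 2: in state C at pos 0, read 0 -> (C,0)->write 0,move L,goto B. Now: state=B, head=-1, tape[-4..1]=010100 (head:    ^)
Step 3: in state B at pos -1, read 1 -> (B,1)->write 0,move L,goto A. Now: state=A, head=-2, tape[-4..1]=010000 (head:   ^)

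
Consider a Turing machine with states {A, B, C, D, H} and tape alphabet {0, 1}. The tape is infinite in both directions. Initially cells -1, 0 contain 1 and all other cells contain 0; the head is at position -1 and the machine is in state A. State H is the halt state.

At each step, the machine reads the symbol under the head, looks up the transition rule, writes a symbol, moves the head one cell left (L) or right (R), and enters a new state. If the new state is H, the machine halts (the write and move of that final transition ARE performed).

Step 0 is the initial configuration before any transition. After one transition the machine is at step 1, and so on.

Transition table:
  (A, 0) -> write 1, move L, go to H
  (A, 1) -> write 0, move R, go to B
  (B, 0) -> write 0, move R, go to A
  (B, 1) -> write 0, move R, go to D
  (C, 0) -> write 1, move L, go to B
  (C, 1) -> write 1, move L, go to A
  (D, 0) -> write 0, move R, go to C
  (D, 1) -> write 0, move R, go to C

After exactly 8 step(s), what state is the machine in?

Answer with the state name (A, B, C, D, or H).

Answer: H

Derivation:
Step 1: in state A at pos -1, read 1 -> (A,1)->write 0,move R,goto B. Now: state=B, head=0, tape[-2..1]=0010 (head:   ^)
Step 2: in state B at pos 0, read 1 -> (B,1)->write 0,move R,goto D. Now: state=D, head=1, tape[-2..2]=00000 (head:    ^)
Step 3: in state D at pos 1, read 0 -> (D,0)->write 0,move R,goto C. Now: state=C, head=2, tape[-2..3]=000000 (head:     ^)
Step 4: in state C at pos 2, read 0 -> (C,0)->write 1,move L,goto B. Now: state=B, head=1, tape[-2..3]=000010 (head:    ^)
Step 5: in state B at pos 1, read 0 -> (B,0)->write 0,move R,goto A. Now: state=A, head=2, tape[-2..3]=000010 (head:     ^)
Step 6: in state A at pos 2, read 1 -> (A,1)->write 0,move R,goto B. Now: state=B, head=3, tape[-2..4]=0000000 (head:      ^)
Step 7: in state B at pos 3, read 0 -> (B,0)->write 0,move R,goto A. Now: state=A, head=4, tape[-2..5]=00000000 (head:       ^)
Step 8: in state A at pos 4, read 0 -> (A,0)->write 1,move L,goto H. Now: state=H, head=3, tape[-2..5]=00000010 (head:      ^)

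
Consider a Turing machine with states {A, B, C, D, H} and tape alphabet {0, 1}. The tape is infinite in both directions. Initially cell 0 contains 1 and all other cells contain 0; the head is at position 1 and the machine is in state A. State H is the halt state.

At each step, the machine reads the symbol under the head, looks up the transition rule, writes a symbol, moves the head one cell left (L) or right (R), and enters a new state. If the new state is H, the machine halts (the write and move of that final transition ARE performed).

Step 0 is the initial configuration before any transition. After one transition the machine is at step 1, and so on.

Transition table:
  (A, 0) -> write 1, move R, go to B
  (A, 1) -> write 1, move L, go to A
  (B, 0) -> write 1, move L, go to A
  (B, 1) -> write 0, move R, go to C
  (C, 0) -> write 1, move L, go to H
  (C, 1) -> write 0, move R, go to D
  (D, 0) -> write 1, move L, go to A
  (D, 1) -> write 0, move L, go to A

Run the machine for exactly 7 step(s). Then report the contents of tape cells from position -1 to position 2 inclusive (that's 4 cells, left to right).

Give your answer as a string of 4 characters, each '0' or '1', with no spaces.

Step 1: in state A at pos 1, read 0 -> (A,0)->write 1,move R,goto B. Now: state=B, head=2, tape[-1..3]=01100 (head:    ^)
Step 2: in state B at pos 2, read 0 -> (B,0)->write 1,move L,goto A. Now: state=A, head=1, tape[-1..3]=01110 (head:   ^)
Step 3: in state A at pos 1, read 1 -> (A,1)->write 1,move L,goto A. Now: state=A, head=0, tape[-1..3]=01110 (head:  ^)
Step 4: in state A at pos 0, read 1 -> (A,1)->write 1,move L,goto A. Now: state=A, head=-1, tape[-2..3]=001110 (head:  ^)
Step 5: in state A at pos -1, read 0 -> (A,0)->write 1,move R,goto B. Now: state=B, head=0, tape[-2..3]=011110 (head:   ^)
Step 6: in state B at pos 0, read 1 -> (B,1)->write 0,move R,goto C. Now: state=C, head=1, tape[-2..3]=010110 (head:    ^)
Step 7: in state C at pos 1, read 1 -> (C,1)->write 0,move R,goto D. Now: state=D, head=2, tape[-2..3]=010010 (head:     ^)

Answer: 1001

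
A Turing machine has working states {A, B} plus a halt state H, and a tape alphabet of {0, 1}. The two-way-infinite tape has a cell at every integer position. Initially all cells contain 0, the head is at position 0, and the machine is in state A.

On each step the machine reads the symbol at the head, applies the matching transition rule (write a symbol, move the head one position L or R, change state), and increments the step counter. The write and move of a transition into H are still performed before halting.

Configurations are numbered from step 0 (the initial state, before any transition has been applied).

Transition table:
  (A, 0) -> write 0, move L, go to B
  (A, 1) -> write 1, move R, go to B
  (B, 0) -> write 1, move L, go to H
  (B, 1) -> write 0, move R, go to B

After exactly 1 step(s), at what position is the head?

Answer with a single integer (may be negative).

Answer: -1

Derivation:
Step 1: in state A at pos 0, read 0 -> (A,0)->write 0,move L,goto B. Now: state=B, head=-1, tape[-2..1]=0000 (head:  ^)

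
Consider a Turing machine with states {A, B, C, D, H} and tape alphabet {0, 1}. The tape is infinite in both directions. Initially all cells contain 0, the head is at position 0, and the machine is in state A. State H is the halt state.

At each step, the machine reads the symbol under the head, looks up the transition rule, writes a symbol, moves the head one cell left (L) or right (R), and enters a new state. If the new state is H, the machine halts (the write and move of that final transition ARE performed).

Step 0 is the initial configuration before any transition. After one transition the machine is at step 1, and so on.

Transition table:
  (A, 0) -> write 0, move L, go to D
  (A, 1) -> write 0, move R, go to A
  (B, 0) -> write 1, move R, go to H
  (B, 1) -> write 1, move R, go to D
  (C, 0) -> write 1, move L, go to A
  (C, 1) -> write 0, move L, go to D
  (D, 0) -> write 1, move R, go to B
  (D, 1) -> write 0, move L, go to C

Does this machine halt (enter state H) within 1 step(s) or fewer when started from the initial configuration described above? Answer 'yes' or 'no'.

Step 1: in state A at pos 0, read 0 -> (A,0)->write 0,move L,goto D. Now: state=D, head=-1, tape[-2..1]=0000 (head:  ^)
After 1 step(s): state = D (not H) -> not halted within 1 -> no

Answer: no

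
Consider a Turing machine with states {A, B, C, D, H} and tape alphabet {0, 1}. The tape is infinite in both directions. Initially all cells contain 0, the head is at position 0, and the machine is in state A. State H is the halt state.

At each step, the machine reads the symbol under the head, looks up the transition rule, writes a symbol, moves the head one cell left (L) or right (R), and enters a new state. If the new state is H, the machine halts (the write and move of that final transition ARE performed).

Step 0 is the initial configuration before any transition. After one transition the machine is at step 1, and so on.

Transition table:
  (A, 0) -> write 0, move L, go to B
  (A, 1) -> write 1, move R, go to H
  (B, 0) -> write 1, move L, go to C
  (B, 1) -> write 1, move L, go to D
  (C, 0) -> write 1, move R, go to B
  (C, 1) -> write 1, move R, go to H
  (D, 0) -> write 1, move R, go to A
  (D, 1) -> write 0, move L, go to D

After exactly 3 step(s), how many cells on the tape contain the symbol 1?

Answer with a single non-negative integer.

Answer: 2

Derivation:
Step 1: in state A at pos 0, read 0 -> (A,0)->write 0,move L,goto B. Now: state=B, head=-1, tape[-2..1]=0000 (head:  ^)
Step 2: in state B at pos -1, read 0 -> (B,0)->write 1,move L,goto C. Now: state=C, head=-2, tape[-3..1]=00100 (head:  ^)
Step 3: in state C at pos -2, read 0 -> (C,0)->write 1,move R,goto B. Now: state=B, head=-1, tape[-3..1]=01100 (head:   ^)
Cells containing 1 after step 3: {-2, -1} -> 2 cell(s)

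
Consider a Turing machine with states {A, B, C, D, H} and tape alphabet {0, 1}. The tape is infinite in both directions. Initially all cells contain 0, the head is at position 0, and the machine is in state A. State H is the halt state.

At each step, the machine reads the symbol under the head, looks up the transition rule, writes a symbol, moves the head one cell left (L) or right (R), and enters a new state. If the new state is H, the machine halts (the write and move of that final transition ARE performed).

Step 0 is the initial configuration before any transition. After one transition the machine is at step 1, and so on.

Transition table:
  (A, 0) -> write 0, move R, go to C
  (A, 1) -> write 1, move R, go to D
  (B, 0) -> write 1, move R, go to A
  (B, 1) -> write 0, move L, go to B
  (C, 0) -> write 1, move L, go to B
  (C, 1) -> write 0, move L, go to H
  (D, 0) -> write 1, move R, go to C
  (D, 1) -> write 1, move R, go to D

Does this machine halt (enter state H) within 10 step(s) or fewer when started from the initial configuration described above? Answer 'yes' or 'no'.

Step 1: in state A at pos 0, read 0 -> (A,0)->write 0,move R,goto C. Now: state=C, head=1, tape[-1..2]=0000 (head:   ^)
Step 2: in state C at pos 1, read 0 -> (C,0)->write 1,move L,goto B. Now: state=B, head=0, tape[-1..2]=0010 (head:  ^)
Step 3: in state B at pos 0, read 0 -> (B,0)->write 1,move R,goto A. Now: state=A, head=1, tape[-1..2]=0110 (head:   ^)
Step 4: in state A at pos 1, read 1 -> (A,1)->write 1,move R,goto D. Now: state=D, head=2, tape[-1..3]=01100 (head:    ^)
Step 5: in state D at pos 2, read 0 -> (D,0)->write 1,move R,goto C. Now: state=C, head=3, tape[-1..4]=011100 (head:     ^)
Step 6: in state C at pos 3, read 0 -> (C,0)->write 1,move L,goto B. Now: state=B, head=2, tape[-1..4]=011110 (head:    ^)
Step 7: in state B at pos 2, read 1 -> (B,1)->write 0,move L,goto B. Now: state=B, head=1, tape[-1..4]=011010 (head:   ^)
Step 8: in state B at pos 1, read 1 -> (B,1)->write 0,move L,goto B. Now: state=B, head=0, tape[-1..4]=010010 (head:  ^)
Step 9: in state B at pos 0, read 1 -> (B,1)->write 0,move L,goto B. Now: state=B, head=-1, tape[-2..4]=0000010 (head:  ^)
Step 10: in state B at pos -1, read 0 -> (B,0)->write 1,move R,goto A. Now: state=A, head=0, tape[-2..4]=0100010 (head:   ^)
After 10 step(s): state = A (not H) -> not halted within 10 -> no

Answer: no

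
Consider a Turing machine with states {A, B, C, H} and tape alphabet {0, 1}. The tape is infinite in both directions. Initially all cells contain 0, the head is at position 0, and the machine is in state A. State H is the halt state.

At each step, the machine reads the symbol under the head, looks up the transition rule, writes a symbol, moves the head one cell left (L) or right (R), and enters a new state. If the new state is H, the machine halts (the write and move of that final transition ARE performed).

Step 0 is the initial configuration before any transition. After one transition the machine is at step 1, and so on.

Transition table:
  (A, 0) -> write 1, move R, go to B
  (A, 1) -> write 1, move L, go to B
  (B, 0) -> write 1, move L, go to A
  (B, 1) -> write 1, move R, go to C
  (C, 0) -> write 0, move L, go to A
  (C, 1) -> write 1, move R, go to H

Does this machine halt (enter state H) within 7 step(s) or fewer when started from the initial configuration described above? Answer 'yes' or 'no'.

Step 1: in state A at pos 0, read 0 -> (A,0)->write 1,move R,goto B. Now: state=B, head=1, tape[-1..2]=0100 (head:   ^)
Step 2: in state B at pos 1, read 0 -> (B,0)->write 1,move L,goto A. Now: state=A, head=0, tape[-1..2]=0110 (head:  ^)
Step 3: in state A at pos 0, read 1 -> (A,1)->write 1,move L,goto B. Now: state=B, head=-1, tape[-2..2]=00110 (head:  ^)
Step 4: in state B at pos -1, read 0 -> (B,0)->write 1,move L,goto A. Now: state=A, head=-2, tape[-3..2]=001110 (head:  ^)
Step 5: in state A at pos -2, read 0 -> (A,0)->write 1,move R,goto B. Now: state=B, head=-1, tape[-3..2]=011110 (head:   ^)
Step 6: in state B at pos -1, read 1 -> (B,1)->write 1,move R,goto C. Now: state=C, head=0, tape[-3..2]=011110 (head:    ^)
Step 7: in state C at pos 0, read 1 -> (C,1)->write 1,move R,goto H. Now: state=H, head=1, tape[-3..2]=011110 (head:     ^)
State H reached at step 7; 7 <= 7 -> yes

Answer: yes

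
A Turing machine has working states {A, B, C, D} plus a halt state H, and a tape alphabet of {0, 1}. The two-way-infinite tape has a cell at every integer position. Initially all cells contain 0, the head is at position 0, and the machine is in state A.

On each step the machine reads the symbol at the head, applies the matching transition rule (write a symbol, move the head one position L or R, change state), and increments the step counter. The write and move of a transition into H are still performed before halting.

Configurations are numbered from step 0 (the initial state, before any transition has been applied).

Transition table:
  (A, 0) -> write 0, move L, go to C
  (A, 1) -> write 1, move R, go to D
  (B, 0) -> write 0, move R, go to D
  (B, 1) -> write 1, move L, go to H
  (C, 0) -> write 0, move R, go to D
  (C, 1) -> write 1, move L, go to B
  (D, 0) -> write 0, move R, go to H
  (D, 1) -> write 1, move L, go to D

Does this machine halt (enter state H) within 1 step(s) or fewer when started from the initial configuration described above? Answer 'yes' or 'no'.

Step 1: in state A at pos 0, read 0 -> (A,0)->write 0,move L,goto C. Now: state=C, head=-1, tape[-2..1]=0000 (head:  ^)
After 1 step(s): state = C (not H) -> not halted within 1 -> no

Answer: no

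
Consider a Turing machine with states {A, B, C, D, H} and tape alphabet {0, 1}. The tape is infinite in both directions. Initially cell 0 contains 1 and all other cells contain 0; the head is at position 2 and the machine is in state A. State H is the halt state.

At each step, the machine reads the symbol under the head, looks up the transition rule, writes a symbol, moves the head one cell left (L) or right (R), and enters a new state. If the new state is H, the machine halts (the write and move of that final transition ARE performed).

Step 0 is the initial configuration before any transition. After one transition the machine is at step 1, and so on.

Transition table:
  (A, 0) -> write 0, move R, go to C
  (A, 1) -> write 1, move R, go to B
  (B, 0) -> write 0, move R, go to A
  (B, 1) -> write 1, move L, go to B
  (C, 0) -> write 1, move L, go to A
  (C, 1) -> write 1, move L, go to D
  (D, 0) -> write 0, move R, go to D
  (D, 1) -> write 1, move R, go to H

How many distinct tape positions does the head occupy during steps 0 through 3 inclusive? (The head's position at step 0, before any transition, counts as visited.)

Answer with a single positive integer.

Step 1: in state A at pos 2, read 0 -> (A,0)->write 0,move R,goto C. Now: state=C, head=3, tape[-1..4]=010000 (head:     ^)
Step 2: in state C at pos 3, read 0 -> (C,0)->write 1,move L,goto A. Now: state=A, head=2, tape[-1..4]=010010 (head:    ^)
Step 3: in state A at pos 2, read 0 -> (A,0)->write 0,move R,goto C. Now: state=C, head=3, tape[-1..4]=010010 (head:     ^)
Head positions at steps 0..3: starting at 2, distinct positions visited = {2, 3} -> 2 position(s)

Answer: 2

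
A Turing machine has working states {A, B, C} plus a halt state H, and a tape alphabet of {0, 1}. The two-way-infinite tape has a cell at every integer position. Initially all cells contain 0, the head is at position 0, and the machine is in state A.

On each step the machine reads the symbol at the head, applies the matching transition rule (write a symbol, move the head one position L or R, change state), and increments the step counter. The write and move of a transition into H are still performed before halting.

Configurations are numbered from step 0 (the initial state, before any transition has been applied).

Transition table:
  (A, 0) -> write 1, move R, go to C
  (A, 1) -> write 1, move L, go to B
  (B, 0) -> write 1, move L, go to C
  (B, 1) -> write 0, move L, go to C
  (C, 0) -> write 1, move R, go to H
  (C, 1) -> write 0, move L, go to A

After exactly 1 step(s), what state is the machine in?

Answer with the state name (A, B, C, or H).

Answer: C

Derivation:
Step 1: in state A at pos 0, read 0 -> (A,0)->write 1,move R,goto C. Now: state=C, head=1, tape[-1..2]=0100 (head:   ^)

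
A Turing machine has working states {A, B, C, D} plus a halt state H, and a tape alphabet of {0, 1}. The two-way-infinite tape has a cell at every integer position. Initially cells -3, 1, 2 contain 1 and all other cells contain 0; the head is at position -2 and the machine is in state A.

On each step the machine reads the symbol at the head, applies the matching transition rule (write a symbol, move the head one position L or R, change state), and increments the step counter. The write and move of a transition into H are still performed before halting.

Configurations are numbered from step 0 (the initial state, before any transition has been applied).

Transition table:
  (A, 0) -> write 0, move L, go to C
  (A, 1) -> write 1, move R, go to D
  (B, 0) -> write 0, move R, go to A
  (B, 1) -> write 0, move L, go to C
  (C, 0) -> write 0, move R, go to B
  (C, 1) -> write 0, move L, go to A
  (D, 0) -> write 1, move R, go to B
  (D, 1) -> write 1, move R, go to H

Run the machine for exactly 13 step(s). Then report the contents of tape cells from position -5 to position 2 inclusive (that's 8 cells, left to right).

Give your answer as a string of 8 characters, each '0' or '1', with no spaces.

Step 1: in state A at pos -2, read 0 -> (A,0)->write 0,move L,goto C. Now: state=C, head=-3, tape[-4..3]=01000110 (head:  ^)
Step 2: in state C at pos -3, read 1 -> (C,1)->write 0,move L,goto A. Now: state=A, head=-4, tape[-5..3]=000000110 (head:  ^)
Step 3: in state A at pos -4, read 0 -> (A,0)->write 0,move L,goto C. Now: state=C, head=-5, tape[-6..3]=0000000110 (head:  ^)
Step 4: in state C at pos -5, read 0 -> (C,0)->write 0,move R,goto B. Now: state=B, head=-4, tape[-6..3]=0000000110 (head:   ^)
Step 5: in state B at pos -4, read 0 -> (B,0)->write 0,move R,goto A. Now: state=A, head=-3, tape[-6..3]=0000000110 (head:    ^)
Step 6: in state A at pos -3, read 0 -> (A,0)->write 0,move L,goto C. Now: state=C, head=-4, tape[-6..3]=0000000110 (head:   ^)
Step 7: in state C at pos -4, read 0 -> (C,0)->write 0,move R,goto B. Now: state=B, head=-3, tape[-6..3]=0000000110 (head:    ^)
Step 8: in state B at pos -3, read 0 -> (B,0)->write 0,move R,goto A. Now: state=A, head=-2, tape[-6..3]=0000000110 (head:     ^)
Step 9: in state A at pos -2, read 0 -> (A,0)->write 0,move L,goto C. Now: state=C, head=-3, tape[-6..3]=0000000110 (head:    ^)
Step 10: in state C at pos -3, read 0 -> (C,0)->write 0,move R,goto B. Now: state=B, head=-2, tape[-6..3]=0000000110 (head:     ^)
Step 11: in state B at pos -2, read 0 -> (B,0)->write 0,move R,goto A. Now: state=A, head=-1, tape[-6..3]=0000000110 (head:      ^)
Step 12: in state A at pos -1, read 0 -> (A,0)->write 0,move L,goto C. Now: state=C, head=-2, tape[-6..3]=0000000110 (head:     ^)
Step 13: in state C at pos -2, read 0 -> (C,0)->write 0,move R,goto B. Now: state=B, head=-1, tape[-6..3]=0000000110 (head:      ^)

Answer: 00000011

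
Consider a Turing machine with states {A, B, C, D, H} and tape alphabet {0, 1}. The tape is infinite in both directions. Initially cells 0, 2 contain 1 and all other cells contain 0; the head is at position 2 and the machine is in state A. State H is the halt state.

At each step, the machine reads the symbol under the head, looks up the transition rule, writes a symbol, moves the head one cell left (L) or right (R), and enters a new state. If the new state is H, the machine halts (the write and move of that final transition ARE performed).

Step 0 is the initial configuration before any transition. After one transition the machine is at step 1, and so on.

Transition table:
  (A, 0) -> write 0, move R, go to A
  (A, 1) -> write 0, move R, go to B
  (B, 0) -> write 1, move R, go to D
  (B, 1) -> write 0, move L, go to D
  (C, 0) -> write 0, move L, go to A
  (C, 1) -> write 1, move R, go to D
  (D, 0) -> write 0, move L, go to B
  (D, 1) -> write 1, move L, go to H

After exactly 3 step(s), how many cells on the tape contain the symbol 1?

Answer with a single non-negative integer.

Answer: 2

Derivation:
Step 1: in state A at pos 2, read 1 -> (A,1)->write 0,move R,goto B. Now: state=B, head=3, tape[-1..4]=010000 (head:     ^)
Step 2: in state B at pos 3, read 0 -> (B,0)->write 1,move R,goto D. Now: state=D, head=4, tape[-1..5]=0100100 (head:      ^)
Step 3: in state D at pos 4, read 0 -> (D,0)->write 0,move L,goto B. Now: state=B, head=3, tape[-1..5]=0100100 (head:     ^)
Cells containing 1 after step 3: {0, 3} -> 2 cell(s)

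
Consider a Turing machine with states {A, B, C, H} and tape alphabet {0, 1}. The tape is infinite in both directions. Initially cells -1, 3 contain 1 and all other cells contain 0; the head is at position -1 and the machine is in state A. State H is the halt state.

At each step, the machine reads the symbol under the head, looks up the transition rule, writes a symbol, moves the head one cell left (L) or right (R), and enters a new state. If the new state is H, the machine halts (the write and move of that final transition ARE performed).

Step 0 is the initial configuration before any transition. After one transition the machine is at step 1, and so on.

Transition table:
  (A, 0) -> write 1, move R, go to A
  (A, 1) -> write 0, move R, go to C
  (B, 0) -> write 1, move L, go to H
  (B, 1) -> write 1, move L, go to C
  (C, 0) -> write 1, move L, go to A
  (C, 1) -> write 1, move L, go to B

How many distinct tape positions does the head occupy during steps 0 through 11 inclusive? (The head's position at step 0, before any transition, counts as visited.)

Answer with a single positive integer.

Answer: 5

Derivation:
Step 1: in state A at pos -1, read 1 -> (A,1)->write 0,move R,goto C. Now: state=C, head=0, tape[-2..4]=0000010 (head:   ^)
Step 2: in state C at pos 0, read 0 -> (C,0)->write 1,move L,goto A. Now: state=A, head=-1, tape[-2..4]=0010010 (head:  ^)
Step 3: in state A at pos -1, read 0 -> (A,0)->write 1,move R,goto A. Now: state=A, head=0, tape[-2..4]=0110010 (head:   ^)
Step 4: in state A at pos 0, read 1 -> (A,1)->write 0,move R,goto C. Now: state=C, head=1, tape[-2..4]=0100010 (head:    ^)
Step 5: in state C at pos 1, read 0 -> (C,0)->write 1,move L,goto A. Now: state=A, head=0, tape[-2..4]=0101010 (head:   ^)
Step 6: in state A at pos 0, read 0 -> (A,0)->write 1,move R,goto A. Now: state=A, head=1, tape[-2..4]=0111010 (head:    ^)
Step 7: in state A at pos 1, read 1 -> (A,1)->write 0,move R,goto C. Now: state=C, head=2, tape[-2..4]=0110010 (head:     ^)
Step 8: in state C at pos 2, read 0 -> (C,0)->write 1,move L,goto A. Now: state=A, head=1, tape[-2..4]=0110110 (head:    ^)
Step 9: in state A at pos 1, read 0 -> (A,0)->write 1,move R,goto A. Now: state=A, head=2, tape[-2..4]=0111110 (head:     ^)
Step 10: in state A at pos 2, read 1 -> (A,1)->write 0,move R,goto C. Now: state=C, head=3, tape[-2..4]=0111010 (head:      ^)
Step 11: in state C at pos 3, read 1 -> (C,1)->write 1,move L,goto B. Now: state=B, head=2, tape[-2..4]=0111010 (head:     ^)
Head positions at steps 0..11: starting at -1, distinct positions visited = {-1, 0, 1, 2, 3} -> 5 position(s)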